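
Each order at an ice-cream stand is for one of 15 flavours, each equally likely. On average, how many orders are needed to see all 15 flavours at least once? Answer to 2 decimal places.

49.77

After k distinct flavours have appeared, the next order gives a new one with probability (15-k)/15, so the expected wait for the (k+1)-th is 15/(15-k).
E[T] = 15/15 + 15/14 + 15/13 + ... + 15/2 + 15/1 = 15·H_{15}.
H_{15} = 3.318, so E[T] = 49.773.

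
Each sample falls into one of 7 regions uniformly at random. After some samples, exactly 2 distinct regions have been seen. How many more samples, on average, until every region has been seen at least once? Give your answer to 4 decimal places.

From k distinct to k+1 distinct takes on average 7/(7-k) samples.
Sum over k = 2,...,6: E = 7/5 + 7/4 + 7/3 + 7/2 + 7/1 = 15.98333.

15.9833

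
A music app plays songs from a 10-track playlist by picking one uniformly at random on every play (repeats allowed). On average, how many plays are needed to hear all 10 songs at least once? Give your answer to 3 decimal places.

After k distinct songs have appeared, the next play gives a new one with probability (10-k)/10, so the expected wait for the (k+1)-th is 10/(10-k).
E[T] = 10/10 + 10/9 + 10/8 + ... + 10/2 + 10/1 = 10·H_{10}.
H_{10} = 2.9290, so E[T] = 29.2897.

29.290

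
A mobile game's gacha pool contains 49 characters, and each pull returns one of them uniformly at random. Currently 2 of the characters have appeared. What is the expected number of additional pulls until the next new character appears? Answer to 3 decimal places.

1.043

The number of pulls until the next new character is geometric with success probability 47/49, so its mean is 49/47.
E = 49/47 = 1.0426.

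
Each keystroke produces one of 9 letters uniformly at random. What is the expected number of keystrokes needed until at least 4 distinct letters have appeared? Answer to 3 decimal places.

With k distinct letters already seen, the next new one arrives after an expected 9/(9-k) keystrokes.
Sum over k = 0,...,3: E = 9/9 + 9/8 + 9/7 + 9/6 = 4.9107.

4.911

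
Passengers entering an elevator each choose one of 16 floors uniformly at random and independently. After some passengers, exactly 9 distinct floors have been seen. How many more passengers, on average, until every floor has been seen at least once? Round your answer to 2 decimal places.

The wait to go from k to k+1 distinct floors is geometric with mean 16/(16-k).
Sum over k = 9,...,15: E = 16/7 + 16/6 + 16/5 + ... + 16/2 + 16/1 = 41.486.

41.49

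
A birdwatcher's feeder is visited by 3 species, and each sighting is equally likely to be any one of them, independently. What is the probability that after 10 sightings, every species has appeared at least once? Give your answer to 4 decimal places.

0.9480

Let A_i be the event that species i is missing after 10 sightings. By inclusion–exclusion on the A_i,
P(all seen) = Σ_{j=0}^{3} (-1)^j C(3,j)((3-j)/3)^10
= 1.00000 - 0.05202 + 0.00005 - 0.00000
= 0.94803.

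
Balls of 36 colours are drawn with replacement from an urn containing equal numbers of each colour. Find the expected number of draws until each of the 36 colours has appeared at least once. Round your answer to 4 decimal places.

150.2841

After k distinct colours have appeared, the next draw gives a new one with probability (36-k)/36, so the expected wait for the (k+1)-th is 36/(36-k).
E[T] = 36/36 + 36/35 + 36/34 + ... + 36/2 + 36/1 = 36·H_{36}.
H_{36} = 4.17456, so E[T] = 150.28413.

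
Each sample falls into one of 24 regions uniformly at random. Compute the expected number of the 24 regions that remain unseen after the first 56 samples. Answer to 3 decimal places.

For each region, P(unseen after 56) = (23/24)^56 = 0.0922.
By linearity of expectation, E[unseen] = 24·(23/24)^56 = 2.2138.

2.214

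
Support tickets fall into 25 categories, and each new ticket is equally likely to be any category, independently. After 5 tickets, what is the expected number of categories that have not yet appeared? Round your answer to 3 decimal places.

20.384

For each category, P(unseen after 5) = (24/25)^5 = 0.8154.
By linearity of expectation, E[unseen] = 25·(24/25)^5 = 20.3843.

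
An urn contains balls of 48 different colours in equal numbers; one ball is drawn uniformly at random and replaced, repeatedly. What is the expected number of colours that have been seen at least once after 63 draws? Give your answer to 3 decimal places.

35.259

For each colour, P(seen in 63 draws) = 1 - (47/48)^63 = 0.7346.
By linearity of expectation, E[distinct seen] = 48·(1 - (47/48)^63) = 35.2589.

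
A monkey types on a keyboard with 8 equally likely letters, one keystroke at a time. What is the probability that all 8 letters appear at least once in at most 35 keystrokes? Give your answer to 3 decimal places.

By inclusion–exclusion over which letters are missing,
P(all seen) = Σ_{j=0}^{8} (-1)^j C(8,j)((8-j)/8)^35
= 1.0000 - 0.0747 + 0.0012 - 0.0000 + 0.0000 - 0.0000 + 0.0000 - 0.0000 + 0.0000
= 0.9265.

0.926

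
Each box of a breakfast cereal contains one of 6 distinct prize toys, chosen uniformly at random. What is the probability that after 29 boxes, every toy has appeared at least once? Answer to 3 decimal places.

0.970

By inclusion–exclusion over which toys are missing,
P(all seen) = Σ_{j=0}^{6} (-1)^j C(6,j)((6-j)/6)^29
= 1.0000 - 0.0303 + 0.0001 - 0.0000 + 0.0000 - 0.0000 + 0.0000
= 0.9698.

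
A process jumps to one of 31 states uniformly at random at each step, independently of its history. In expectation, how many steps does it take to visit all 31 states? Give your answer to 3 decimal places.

After k distinct states have appeared, the next step gives a new one with probability (31-k)/31, so the expected wait for the (k+1)-th is 31/(31-k).
E[T] = 31/31 + 31/30 + 31/29 + ... + 31/2 + 31/1 = 31·H_{31}.
H_{31} = 4.0272, so E[T] = 124.8446.

124.845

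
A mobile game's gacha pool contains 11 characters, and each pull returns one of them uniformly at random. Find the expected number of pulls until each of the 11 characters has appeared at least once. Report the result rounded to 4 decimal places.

The wait to go from k to k+1 distinct characters is geometric with mean 11/(11-k).
E[T] = 11/11 + 11/10 + 11/9 + ... + 11/2 + 11/1 = 11·H_{11}.
H_{11} = 3.01988, so E[T] = 33.21865.

33.2187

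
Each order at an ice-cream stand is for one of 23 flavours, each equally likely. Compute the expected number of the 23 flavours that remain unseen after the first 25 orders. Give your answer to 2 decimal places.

7.57

For each flavour, P(unseen after 25) = (22/23)^25 = 0.329.
By linearity of expectation, E[unseen] = 23·(22/23)^25 = 7.570.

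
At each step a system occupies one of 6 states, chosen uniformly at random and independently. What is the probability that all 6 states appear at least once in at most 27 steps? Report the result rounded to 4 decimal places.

0.9566

By inclusion–exclusion over which states are missing,
P(all seen) = Σ_{j=0}^{6} (-1)^j C(6,j)((6-j)/6)^27
= 1.00000 - 0.04368 + 0.00026 - 0.00000 + 0.00000 - 0.00000 + 0.00000
= 0.95659.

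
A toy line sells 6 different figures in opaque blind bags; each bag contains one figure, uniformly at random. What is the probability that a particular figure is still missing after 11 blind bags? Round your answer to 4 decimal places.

On each blind bag the fixed figure fails to appear with probability 5/6.
P(still missing after 11) = (5/6)^11 = 0.13459.

0.1346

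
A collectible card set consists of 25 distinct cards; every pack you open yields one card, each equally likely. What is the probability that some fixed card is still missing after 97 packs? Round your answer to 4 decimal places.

0.0191

On each pack the fixed card fails to appear with probability 24/25.
P(still missing after 97) = (24/25)^97 = 0.01907.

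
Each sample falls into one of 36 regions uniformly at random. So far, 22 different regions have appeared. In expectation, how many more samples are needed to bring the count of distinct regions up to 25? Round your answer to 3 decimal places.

The wait to go from k to k+1 distinct regions is geometric with mean 36/(36-k).
Sum over k = 22,...,24: E = 36/14 + 36/13 + 36/12 = 8.3407.

8.341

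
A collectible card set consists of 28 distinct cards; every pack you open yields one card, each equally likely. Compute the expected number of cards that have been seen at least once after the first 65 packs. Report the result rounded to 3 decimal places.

25.367

For each card, P(seen in 65 packs) = 1 - (27/28)^65 = 0.9059.
By linearity of expectation, E[distinct seen] = 28·(1 - (27/28)^65) = 25.3665.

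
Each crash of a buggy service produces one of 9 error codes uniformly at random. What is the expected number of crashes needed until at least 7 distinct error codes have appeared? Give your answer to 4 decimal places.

11.9607

With k distinct error codes already seen, the next new one arrives after an expected 9/(9-k) crashes.
Sum over k = 0,...,6: E = 9/9 + 9/8 + 9/7 + ... + 9/4 + 9/3 = 11.96071.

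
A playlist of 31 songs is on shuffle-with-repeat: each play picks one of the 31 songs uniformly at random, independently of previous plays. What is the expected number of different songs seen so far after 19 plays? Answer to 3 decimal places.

14.374

For each song, P(seen in 19 plays) = 1 - (30/31)^19 = 0.4637.
By linearity of expectation, E[distinct seen] = 31·(1 - (30/31)^19) = 14.3738.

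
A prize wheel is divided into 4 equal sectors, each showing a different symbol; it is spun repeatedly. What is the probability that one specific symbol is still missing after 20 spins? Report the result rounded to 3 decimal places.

0.003

Each spin misses the fixed symbol with probability (4-1)/4 = 3/4, independently.
P(still missing after 20) = (3/4)^20 = 0.0032.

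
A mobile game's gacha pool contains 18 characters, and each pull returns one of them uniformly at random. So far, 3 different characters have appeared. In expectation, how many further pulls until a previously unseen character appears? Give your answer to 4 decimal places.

1.2000

Each pull yields a new character with probability (18-3)/18 = 15/18, so the wait is geometric with mean 18/15.
E = 18/15 = 1.20000.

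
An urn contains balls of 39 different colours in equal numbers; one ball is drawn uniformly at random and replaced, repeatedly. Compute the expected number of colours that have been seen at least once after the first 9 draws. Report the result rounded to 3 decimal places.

8.130

For each colour, P(seen in 9 draws) = 1 - (38/39)^9 = 0.2085.
By linearity of expectation, E[distinct seen] = 39·(1 - (38/39)^9) = 8.1301.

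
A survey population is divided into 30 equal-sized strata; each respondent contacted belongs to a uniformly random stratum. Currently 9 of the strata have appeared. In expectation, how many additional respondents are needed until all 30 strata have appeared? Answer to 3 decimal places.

109.361

The wait to go from k to k+1 distinct strata is geometric with mean 30/(30-k).
Sum over k = 9,...,29: E = 30/21 + 30/20 + 30/19 + ... + 30/2 + 30/1 = 109.3608.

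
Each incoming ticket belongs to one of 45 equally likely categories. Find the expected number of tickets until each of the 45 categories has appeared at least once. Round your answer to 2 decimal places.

197.77

Split into phases: going from k distinct to k+1 distinct takes on average 45/(45-k) tickets.
E[T] = 45/45 + 45/44 + 45/43 + ... + 45/2 + 45/1 = 45·H_{45}.
H_{45} = 4.395, so E[T] = 197.773.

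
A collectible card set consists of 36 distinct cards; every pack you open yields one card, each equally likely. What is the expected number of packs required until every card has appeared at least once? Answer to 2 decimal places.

150.28

The wait to go from k to k+1 distinct cards is geometric with mean 36/(36-k).
E[T] = 36/36 + 36/35 + 36/34 + ... + 36/2 + 36/1 = 36·H_{36}.
H_{36} = 4.175, so E[T] = 150.284.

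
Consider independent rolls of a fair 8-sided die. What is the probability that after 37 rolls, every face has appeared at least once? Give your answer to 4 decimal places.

0.9435

By inclusion–exclusion over which faces are missing,
P(all seen) = Σ_{j=0}^{8} (-1)^j C(8,j)((8-j)/8)^37
= 1.00000 - 0.05720 + 0.00067 - 0.00000 + 0.00000 - 0.00000 + 0.00000 - 0.00000 + 0.00000
= 0.94347.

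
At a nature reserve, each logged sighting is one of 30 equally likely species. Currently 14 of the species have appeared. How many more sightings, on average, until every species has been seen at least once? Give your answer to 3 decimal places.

The wait to go from k to k+1 distinct species is geometric with mean 30/(30-k).
Sum over k = 14,...,29: E = 30/16 + 30/15 + 30/14 + ... + 30/2 + 30/1 = 101.4219.

101.422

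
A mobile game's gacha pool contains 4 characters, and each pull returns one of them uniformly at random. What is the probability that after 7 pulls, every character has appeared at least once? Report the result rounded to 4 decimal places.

0.5127

By inclusion–exclusion over which characters are missing,
P(all seen) = Σ_{j=0}^{4} (-1)^j C(4,j)((4-j)/4)^7
= 1.00000 - 0.53394 + 0.04688 - 0.00024 + 0.00000
= 0.51270.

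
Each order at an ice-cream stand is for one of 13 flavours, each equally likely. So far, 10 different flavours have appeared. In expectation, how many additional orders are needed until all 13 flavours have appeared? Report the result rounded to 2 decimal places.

23.83

With k distinct flavours already seen, the next new one takes an expected 13/(13-k) orders.
Sum over k = 10,...,12: E = 13/3 + 13/2 + 13/1 = 23.833.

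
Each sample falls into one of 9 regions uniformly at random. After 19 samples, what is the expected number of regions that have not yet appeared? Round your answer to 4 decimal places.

0.9602

For each region, P(unseen after 19) = (8/9)^19 = 0.10668.
By linearity of expectation, E[unseen] = 9·(8/9)^19 = 0.96016.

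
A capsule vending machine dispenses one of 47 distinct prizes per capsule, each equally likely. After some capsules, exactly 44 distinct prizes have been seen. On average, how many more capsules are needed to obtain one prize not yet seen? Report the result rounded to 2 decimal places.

15.67

Each capsule yields a new prize with probability (47-44)/47 = 3/47, so the wait is geometric with mean 47/3.
E = 47/3 = 15.667.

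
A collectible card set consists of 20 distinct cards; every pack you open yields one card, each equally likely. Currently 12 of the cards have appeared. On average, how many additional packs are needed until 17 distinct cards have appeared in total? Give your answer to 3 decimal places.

The wait to go from k to k+1 distinct cards is geometric with mean 20/(20-k).
Sum over k = 12,...,16: E = 20/8 + 20/7 + 20/6 + 20/5 + 20/4 = 17.6905.

17.690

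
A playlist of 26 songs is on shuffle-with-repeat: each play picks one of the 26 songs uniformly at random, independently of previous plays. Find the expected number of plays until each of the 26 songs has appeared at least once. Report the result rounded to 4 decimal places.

100.2149

The wait to go from k to k+1 distinct songs is geometric with mean 26/(26-k).
E[T] = 26/26 + 26/25 + 26/24 + ... + 26/2 + 26/1 = 26·H_{26}.
H_{26} = 3.85442, so E[T] = 100.21491.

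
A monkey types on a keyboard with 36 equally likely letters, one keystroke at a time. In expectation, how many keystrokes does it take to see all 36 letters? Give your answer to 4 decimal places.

Split into phases: going from k distinct to k+1 distinct takes on average 36/(36-k) keystrokes.
E[T] = 36/36 + 36/35 + 36/34 + ... + 36/2 + 36/1 = 36·H_{36}.
H_{36} = 4.17456, so E[T] = 150.28413.

150.2841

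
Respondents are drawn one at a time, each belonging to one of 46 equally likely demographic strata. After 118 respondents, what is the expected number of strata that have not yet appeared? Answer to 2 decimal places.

3.44

For each stratum, P(unseen after 118) = (45/46)^118 = 0.075.
By linearity of expectation, E[unseen] = 46·(45/46)^118 = 3.439.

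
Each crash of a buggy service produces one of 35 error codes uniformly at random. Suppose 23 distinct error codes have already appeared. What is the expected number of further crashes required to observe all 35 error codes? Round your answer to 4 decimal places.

From k distinct to k+1 distinct takes on average 35/(35-k) crashes.
Sum over k = 23,...,34: E = 35/12 + 35/11 + 35/10 + ... + 35/2 + 35/1 = 108.61237.

108.6124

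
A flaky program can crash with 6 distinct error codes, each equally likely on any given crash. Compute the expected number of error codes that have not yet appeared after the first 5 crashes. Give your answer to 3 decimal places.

2.411

For each error code, P(unseen after 5) = (5/6)^5 = 0.4019.
By linearity of expectation, E[unseen] = 6·(5/6)^5 = 2.4113.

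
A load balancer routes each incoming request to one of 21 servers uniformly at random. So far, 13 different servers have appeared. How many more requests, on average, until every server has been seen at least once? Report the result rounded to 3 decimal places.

The wait to go from k to k+1 distinct servers is geometric with mean 21/(21-k).
Sum over k = 13,...,20: E = 21/8 + 21/7 + 21/6 + ... + 21/2 + 21/1 = 57.0750.

57.075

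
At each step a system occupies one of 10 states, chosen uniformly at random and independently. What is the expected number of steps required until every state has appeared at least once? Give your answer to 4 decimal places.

29.2897

The wait to go from k to k+1 distinct states is geometric with mean 10/(10-k).
E[T] = 10/10 + 10/9 + 10/8 + ... + 10/2 + 10/1 = 10·H_{10}.
H_{10} = 2.92897, so E[T] = 29.28968.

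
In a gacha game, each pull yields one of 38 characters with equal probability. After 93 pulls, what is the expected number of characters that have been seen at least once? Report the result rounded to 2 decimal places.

34.82

For each character, P(seen in 93 pulls) = 1 - (37/38)^93 = 0.916.
By linearity of expectation, E[distinct seen] = 38·(1 - (37/38)^93) = 34.818.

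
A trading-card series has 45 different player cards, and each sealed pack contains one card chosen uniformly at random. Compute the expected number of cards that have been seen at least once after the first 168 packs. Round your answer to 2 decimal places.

43.97

For each card, P(seen in 168 packs) = 1 - (44/45)^168 = 0.977.
By linearity of expectation, E[distinct seen] = 45·(1 - (44/45)^168) = 43.968.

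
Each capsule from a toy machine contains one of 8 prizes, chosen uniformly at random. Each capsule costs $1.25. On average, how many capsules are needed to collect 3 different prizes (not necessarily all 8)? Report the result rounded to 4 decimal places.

3.4762

With k distinct prizes already seen, the next new one arrives after an expected 8/(8-k) capsules.
Sum over k = 0,...,2: E = 8/8 + 8/7 + 8/6 = 3.47619.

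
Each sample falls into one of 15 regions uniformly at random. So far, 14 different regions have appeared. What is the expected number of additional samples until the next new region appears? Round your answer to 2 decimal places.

The number of samples until the next new region is geometric with success probability 1/15, so its mean is 15/1.
E = 15/1 = 15.000.

15.00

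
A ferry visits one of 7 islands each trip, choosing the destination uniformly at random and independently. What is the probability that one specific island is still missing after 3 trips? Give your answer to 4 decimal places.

Each trip misses the fixed island with probability (7-1)/7 = 6/7, independently.
P(still missing after 3) = (6/7)^3 = 0.62974.

0.6297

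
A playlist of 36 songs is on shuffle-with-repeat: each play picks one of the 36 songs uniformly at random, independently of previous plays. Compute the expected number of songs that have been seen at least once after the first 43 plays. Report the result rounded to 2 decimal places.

25.28

For each song, P(seen in 43 plays) = 1 - (35/36)^43 = 0.702.
By linearity of expectation, E[distinct seen] = 36·(1 - (35/36)^43) = 25.279.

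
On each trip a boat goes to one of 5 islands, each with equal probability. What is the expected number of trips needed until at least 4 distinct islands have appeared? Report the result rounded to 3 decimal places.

With k distinct islands already seen, the next new one arrives after an expected 5/(5-k) trips.
Sum over k = 0,...,3: E = 5/5 + 5/4 + 5/3 + 5/2 = 6.4167.

6.417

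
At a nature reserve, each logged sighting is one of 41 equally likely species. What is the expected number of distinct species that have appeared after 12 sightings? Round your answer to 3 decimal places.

10.514

For each species, P(seen in 12 sightings) = 1 - (40/41)^12 = 0.2564.
By linearity of expectation, E[distinct seen] = 41·(1 - (40/41)^12) = 10.5142.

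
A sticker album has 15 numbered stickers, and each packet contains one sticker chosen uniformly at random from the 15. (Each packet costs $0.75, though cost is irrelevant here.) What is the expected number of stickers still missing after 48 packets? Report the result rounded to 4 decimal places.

For each sticker, P(unseen after 48) = (14/15)^48 = 0.03646.
By linearity of expectation, E[unseen] = 15·(14/15)^48 = 0.54684.

0.5468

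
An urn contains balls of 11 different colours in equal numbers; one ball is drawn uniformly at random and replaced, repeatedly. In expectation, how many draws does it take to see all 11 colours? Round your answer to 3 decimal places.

After k distinct colours have appeared, the next draw gives a new one with probability (11-k)/11, so the expected wait for the (k+1)-th is 11/(11-k).
E[T] = 11/11 + 11/10 + 11/9 + ... + 11/2 + 11/1 = 11·H_{11}.
H_{11} = 3.0199, so E[T] = 33.2187.

33.219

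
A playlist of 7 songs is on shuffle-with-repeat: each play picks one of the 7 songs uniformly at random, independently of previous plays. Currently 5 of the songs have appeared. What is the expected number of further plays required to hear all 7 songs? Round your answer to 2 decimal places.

10.50

The wait to go from k to k+1 distinct songs is geometric with mean 7/(7-k).
Sum over k = 5,...,6: E = 7/2 + 7/1 = 10.500.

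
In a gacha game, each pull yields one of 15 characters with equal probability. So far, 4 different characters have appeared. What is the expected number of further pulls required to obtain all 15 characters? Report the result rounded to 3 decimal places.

With k distinct characters already seen, the next new one takes an expected 15/(15-k) pulls.
Sum over k = 4,...,14: E = 15/11 + 15/10 + 15/9 + ... + 15/2 + 15/1 = 45.2982.

45.298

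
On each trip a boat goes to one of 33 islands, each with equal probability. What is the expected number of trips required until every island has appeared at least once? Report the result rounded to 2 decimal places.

The wait to go from k to k+1 distinct islands is geometric with mean 33/(33-k).
E[T] = 33/33 + 33/32 + 33/31 + ... + 33/2 + 33/1 = 33·H_{33}.
H_{33} = 4.089, so E[T] = 134.930.

134.93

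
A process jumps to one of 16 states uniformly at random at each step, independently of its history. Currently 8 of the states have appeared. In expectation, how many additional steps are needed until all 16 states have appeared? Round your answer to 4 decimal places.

43.4857

The wait to go from k to k+1 distinct states is geometric with mean 16/(16-k).
Sum over k = 8,...,15: E = 16/8 + 16/7 + 16/6 + ... + 16/2 + 16/1 = 43.48571.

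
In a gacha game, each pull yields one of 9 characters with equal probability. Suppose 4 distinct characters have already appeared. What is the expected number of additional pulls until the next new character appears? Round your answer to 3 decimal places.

Each pull yields a new character with probability (9-4)/9 = 5/9, so the wait is geometric with mean 9/5.
E = 9/5 = 1.8000.

1.800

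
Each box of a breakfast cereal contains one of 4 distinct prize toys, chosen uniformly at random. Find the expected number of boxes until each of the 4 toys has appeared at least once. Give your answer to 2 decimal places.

8.33

The wait to go from k to k+1 distinct toys is geometric with mean 4/(4-k).
E[T] = 4/4 + 4/3 + 4/2 + 4/1 = 4·H_{4}.
H_{4} = 2.083, so E[T] = 8.333.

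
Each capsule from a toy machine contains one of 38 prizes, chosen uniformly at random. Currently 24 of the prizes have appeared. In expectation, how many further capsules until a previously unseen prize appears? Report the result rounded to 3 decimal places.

2.714

The number of capsules until the next new prize is geometric with success probability 14/38, so its mean is 38/14.
E = 38/14 = 2.7143.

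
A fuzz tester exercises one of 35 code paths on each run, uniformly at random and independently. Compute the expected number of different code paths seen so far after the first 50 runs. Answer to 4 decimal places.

26.7849

For each code path, P(seen in 50 runs) = 1 - (34/35)^50 = 0.76528.
By linearity of expectation, E[distinct seen] = 35·(1 - (34/35)^50) = 26.78492.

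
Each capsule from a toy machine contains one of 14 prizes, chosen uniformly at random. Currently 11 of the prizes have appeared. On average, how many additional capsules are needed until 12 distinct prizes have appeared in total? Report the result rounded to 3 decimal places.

4.667

From k distinct to k+1 distinct takes on average 14/(14-k) capsules.
Only the k = 11 term is needed: E = 14/3 = 4.6667.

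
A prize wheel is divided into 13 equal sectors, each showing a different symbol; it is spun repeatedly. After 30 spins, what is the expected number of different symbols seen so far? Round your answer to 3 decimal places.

11.822

For each symbol, P(seen in 30 spins) = 1 - (12/13)^30 = 0.9094.
By linearity of expectation, E[distinct seen] = 13·(1 - (12/13)^30) = 11.8222.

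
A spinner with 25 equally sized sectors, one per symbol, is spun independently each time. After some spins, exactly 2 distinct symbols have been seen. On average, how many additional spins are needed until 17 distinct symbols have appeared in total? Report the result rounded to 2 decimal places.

25.41

From k distinct to k+1 distinct takes on average 25/(25-k) spins.
Sum over k = 2,...,16: E = 25/23 + 25/22 + 25/21 + ... + 25/10 + 25/9 = 25.411.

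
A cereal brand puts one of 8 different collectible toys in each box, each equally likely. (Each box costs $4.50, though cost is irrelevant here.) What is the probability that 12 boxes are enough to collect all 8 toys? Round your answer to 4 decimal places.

0.0933

Let A_i be the event that toy i is missing after 12 boxes. By inclusion–exclusion on the A_i,
P(all seen) = Σ_{j=0}^{8} (-1)^j C(8,j)((8-j)/8)^12
= 1.00000 - 1.61134 + 0.88694 - 0.19895 + 0.01709 - 0.00043 + 0.00000 - 0.00000 + 0.00000
= 0.09331.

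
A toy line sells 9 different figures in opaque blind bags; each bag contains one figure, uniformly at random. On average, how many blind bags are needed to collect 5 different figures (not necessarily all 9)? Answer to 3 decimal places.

With k distinct figures already seen, the next new one arrives after an expected 9/(9-k) blind bags.
Sum over k = 0,...,4: E = 9/9 + 9/8 + 9/7 + 9/6 + 9/5 = 6.7107.

6.711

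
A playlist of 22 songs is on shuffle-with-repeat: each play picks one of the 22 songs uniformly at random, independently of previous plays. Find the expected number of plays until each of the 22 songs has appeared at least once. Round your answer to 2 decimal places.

Split into phases: going from k distinct to k+1 distinct takes on average 22/(22-k) plays.
E[T] = 22/22 + 22/21 + 22/20 + ... + 22/2 + 22/1 = 22·H_{22}.
H_{22} = 3.691, so E[T] = 81.198.

81.20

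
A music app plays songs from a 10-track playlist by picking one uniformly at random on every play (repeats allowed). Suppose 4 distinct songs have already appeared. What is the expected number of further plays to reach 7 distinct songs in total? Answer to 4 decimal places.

The wait to go from k to k+1 distinct songs is geometric with mean 10/(10-k).
Sum over k = 4,...,6: E = 10/6 + 10/5 + 10/4 = 6.16667.

6.1667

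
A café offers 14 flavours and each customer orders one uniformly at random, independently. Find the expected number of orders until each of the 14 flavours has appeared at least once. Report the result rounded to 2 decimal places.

Split into phases: going from k distinct to k+1 distinct takes on average 14/(14-k) orders.
E[T] = 14/14 + 14/13 + 14/12 + ... + 14/2 + 14/1 = 14·H_{14}.
H_{14} = 3.252, so E[T] = 45.522.

45.52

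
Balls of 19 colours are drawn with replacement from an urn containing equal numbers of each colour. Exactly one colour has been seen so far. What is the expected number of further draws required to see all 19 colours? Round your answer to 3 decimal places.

With k distinct colours already seen, the next new one takes an expected 19/(19-k) draws.
Sum over k = 1,...,18: E = 19/18 + 19/17 + 19/16 + ... + 19/2 + 19/1 = 66.4071.

66.407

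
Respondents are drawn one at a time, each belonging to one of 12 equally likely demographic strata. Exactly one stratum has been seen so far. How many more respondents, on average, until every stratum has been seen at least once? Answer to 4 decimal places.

From k distinct to k+1 distinct takes on average 12/(12-k) respondents.
Sum over k = 1,...,11: E = 12/11 + 12/10 + 12/9 + ... + 12/2 + 12/1 = 36.23853.

36.2385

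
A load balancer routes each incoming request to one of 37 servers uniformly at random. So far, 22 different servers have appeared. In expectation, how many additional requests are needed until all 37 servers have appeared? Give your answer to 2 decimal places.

With k distinct servers already seen, the next new one takes an expected 37/(37-k) requests.
Sum over k = 22,...,36: E = 37/15 + 37/14 + 37/13 + ... + 37/2 + 37/1 = 122.774.

122.77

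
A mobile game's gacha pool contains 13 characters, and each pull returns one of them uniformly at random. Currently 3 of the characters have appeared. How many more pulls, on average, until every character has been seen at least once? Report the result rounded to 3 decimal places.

38.077

The wait to go from k to k+1 distinct characters is geometric with mean 13/(13-k).
Sum over k = 3,...,12: E = 13/10 + 13/9 + 13/8 + ... + 13/2 + 13/1 = 38.0766.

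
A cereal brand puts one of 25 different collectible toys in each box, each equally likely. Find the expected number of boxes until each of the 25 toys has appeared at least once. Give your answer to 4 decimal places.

95.3990

After k distinct toys have appeared, the next box gives a new one with probability (25-k)/25, so the expected wait for the (k+1)-th is 25/(25-k).
E[T] = 25/25 + 25/24 + 25/23 + ... + 25/2 + 25/1 = 25·H_{25}.
H_{25} = 3.81596, so E[T] = 95.39895.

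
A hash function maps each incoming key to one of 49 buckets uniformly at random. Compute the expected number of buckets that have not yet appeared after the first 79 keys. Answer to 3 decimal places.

For each bucket, P(unseen after 79) = (48/49)^79 = 0.1961.
By linearity of expectation, E[unseen] = 49·(48/49)^79 = 9.6109.

9.611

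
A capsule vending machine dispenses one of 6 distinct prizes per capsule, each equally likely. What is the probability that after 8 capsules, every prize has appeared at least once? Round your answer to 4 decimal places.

0.1140

By inclusion–exclusion over which prizes are missing,
P(all seen) = Σ_{j=0}^{6} (-1)^j C(6,j)((6-j)/6)^8
= 1.00000 - 1.39541 + 0.58528 - 0.07813 + 0.00229 - 0.00000 + 0.00000
= 0.11403.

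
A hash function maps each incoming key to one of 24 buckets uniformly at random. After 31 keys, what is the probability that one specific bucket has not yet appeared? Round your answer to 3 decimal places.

0.267

On each key the fixed bucket fails to appear with probability 23/24.
P(still missing after 31) = (23/24)^31 = 0.2673.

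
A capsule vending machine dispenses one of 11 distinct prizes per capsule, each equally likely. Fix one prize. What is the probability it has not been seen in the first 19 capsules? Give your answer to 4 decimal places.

Each capsule misses the fixed prize with probability (11-1)/11 = 10/11, independently.
P(still missing after 19) = (10/11)^19 = 0.16351.

0.1635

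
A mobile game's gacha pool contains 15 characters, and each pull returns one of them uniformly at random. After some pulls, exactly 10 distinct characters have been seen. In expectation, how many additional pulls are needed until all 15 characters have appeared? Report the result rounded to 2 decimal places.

34.25

From k distinct to k+1 distinct takes on average 15/(15-k) pulls.
Sum over k = 10,...,14: E = 15/5 + 15/4 + 15/3 + 15/2 + 15/1 = 34.250.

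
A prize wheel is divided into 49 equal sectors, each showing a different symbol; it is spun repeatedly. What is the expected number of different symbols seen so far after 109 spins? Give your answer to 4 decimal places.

43.8225

For each symbol, P(seen in 109 spins) = 1 - (48/49)^109 = 0.89434.
By linearity of expectation, E[distinct seen] = 49·(1 - (48/49)^109) = 43.82252.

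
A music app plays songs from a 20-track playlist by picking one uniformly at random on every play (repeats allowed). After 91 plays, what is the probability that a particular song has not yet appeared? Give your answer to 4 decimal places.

0.0094

Each play misses the fixed song with probability (20-1)/20 = 19/20, independently.
P(still missing after 91) = (19/20)^91 = 0.00939.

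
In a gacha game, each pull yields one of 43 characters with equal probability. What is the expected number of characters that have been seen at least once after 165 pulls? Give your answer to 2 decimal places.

42.11

For each character, P(seen in 165 pulls) = 1 - (42/43)^165 = 0.979.
By linearity of expectation, E[distinct seen] = 43·(1 - (42/43)^165) = 42.114.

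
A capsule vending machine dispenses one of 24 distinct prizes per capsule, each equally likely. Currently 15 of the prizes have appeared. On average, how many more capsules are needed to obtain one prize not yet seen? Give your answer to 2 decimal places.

2.67

Each capsule yields a new prize with probability (24-15)/24 = 9/24, so the wait is geometric with mean 24/9.
E = 24/9 = 2.667.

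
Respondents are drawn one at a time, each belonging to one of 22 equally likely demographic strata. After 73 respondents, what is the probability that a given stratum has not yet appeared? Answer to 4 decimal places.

On each respondent the fixed stratum fails to appear with probability 21/22.
P(still missing after 73) = (21/22)^73 = 0.03351.

0.0335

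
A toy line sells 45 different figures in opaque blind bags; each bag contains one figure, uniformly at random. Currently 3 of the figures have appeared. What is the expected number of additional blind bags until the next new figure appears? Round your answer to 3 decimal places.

1.071

Each blind bag yields a new figure with probability (45-3)/45 = 42/45, so the wait is geometric with mean 45/42.
E = 45/42 = 1.0714.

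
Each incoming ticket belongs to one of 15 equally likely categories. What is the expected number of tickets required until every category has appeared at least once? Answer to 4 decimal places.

After k distinct categories have appeared, the next ticket gives a new one with probability (15-k)/15, so the expected wait for the (k+1)-th is 15/(15-k).
E[T] = 15/15 + 15/14 + 15/13 + ... + 15/2 + 15/1 = 15·H_{15}.
H_{15} = 3.31823, so E[T] = 49.77343.

49.7734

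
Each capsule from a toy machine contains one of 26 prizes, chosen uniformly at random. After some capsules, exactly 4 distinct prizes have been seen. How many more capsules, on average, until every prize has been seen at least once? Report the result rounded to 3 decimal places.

95.961

With k distinct prizes already seen, the next new one takes an expected 26/(26-k) capsules.
Sum over k = 4,...,25: E = 26/22 + 26/21 + 26/20 + ... + 26/2 + 26/1 = 95.9611.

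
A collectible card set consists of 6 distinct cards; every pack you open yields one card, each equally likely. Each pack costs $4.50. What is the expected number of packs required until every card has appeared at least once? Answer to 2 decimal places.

14.70

After k distinct cards have appeared, the next pack gives a new one with probability (6-k)/6, so the expected wait for the (k+1)-th is 6/(6-k).
E[T] = 6/6 + 6/5 + 6/4 + 6/3 + 6/2 + 6/1 = 6·H_{6}.
H_{6} = 2.450, so E[T] = 14.700.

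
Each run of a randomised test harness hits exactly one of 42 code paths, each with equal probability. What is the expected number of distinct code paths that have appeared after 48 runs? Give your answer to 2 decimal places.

28.79

For each code path, P(seen in 48 runs) = 1 - (41/42)^48 = 0.685.
By linearity of expectation, E[distinct seen] = 42·(1 - (41/42)^48) = 28.790.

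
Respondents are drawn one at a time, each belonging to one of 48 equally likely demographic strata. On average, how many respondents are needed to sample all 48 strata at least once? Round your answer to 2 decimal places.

214.02

After k distinct strata have appeared, the next respondent gives a new one with probability (48-k)/48, so the expected wait for the (k+1)-th is 48/(48-k).
E[T] = 48/48 + 48/47 + 48/46 + ... + 48/2 + 48/1 = 48·H_{48}.
H_{48} = 4.459, so E[T] = 214.022.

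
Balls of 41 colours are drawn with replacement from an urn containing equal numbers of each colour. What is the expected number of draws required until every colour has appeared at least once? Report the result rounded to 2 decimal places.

176.42

Split into phases: going from k distinct to k+1 distinct takes on average 41/(41-k) draws.
E[T] = 41/41 + 41/40 + 41/39 + ... + 41/2 + 41/1 = 41·H_{41}.
H_{41} = 4.303, so E[T] = 176.420.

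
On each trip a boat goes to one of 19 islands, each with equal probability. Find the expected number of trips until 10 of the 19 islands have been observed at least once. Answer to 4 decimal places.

13.6567

With k distinct islands already seen, the next new one arrives after an expected 19/(19-k) trips.
Sum over k = 0,...,9: E = 19/19 + 19/18 + 19/17 + ... + 19/11 + 19/10 = 13.65666.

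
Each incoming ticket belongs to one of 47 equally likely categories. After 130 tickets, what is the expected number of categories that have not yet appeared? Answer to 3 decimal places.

2.870

For each category, P(unseen after 130) = (46/47)^130 = 0.0611.
By linearity of expectation, E[unseen] = 47·(46/47)^130 = 2.8701.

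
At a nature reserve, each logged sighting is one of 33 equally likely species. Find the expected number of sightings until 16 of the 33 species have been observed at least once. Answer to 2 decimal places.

21.43

With k distinct species already seen, the next new one arrives after an expected 33/(33-k) sightings.
Sum over k = 0,...,15: E = 33/33 + 33/32 + 33/31 + ... + 33/19 + 33/18 = 21.425.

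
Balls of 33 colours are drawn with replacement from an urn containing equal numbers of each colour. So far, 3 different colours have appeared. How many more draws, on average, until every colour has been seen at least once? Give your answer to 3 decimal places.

With k distinct colours already seen, the next new one takes an expected 33/(33-k) draws.
Sum over k = 3,...,32: E = 33/30 + 33/29 + 33/28 + ... + 33/2 + 33/1 = 131.8346.

131.835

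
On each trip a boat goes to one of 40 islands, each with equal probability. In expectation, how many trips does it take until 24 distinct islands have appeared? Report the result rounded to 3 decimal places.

35.913

With k distinct islands already seen, the next new one arrives after an expected 40/(40-k) trips.
Sum over k = 0,...,23: E = 40/40 + 40/39 + 40/38 + ... + 40/18 + 40/17 = 35.9126.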